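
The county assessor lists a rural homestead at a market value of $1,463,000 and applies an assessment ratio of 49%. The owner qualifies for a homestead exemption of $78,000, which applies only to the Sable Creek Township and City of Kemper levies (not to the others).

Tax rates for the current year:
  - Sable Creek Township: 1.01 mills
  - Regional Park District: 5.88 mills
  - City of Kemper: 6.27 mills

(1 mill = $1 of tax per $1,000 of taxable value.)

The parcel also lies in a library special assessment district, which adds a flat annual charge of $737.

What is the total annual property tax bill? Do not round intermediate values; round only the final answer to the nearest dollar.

$9,603

Assessed value = $1,463,000 × 0.49 = $716,870
Sable Creek Township: ($716,870 − $78,000) × 0.00101 = $638,870 × 0.00101 = $645.2587
Regional Park District: $716,870 × 0.00588 = $4,215.1956
City of Kemper: ($716,870 − $78,000) × 0.00627 = $638,870 × 0.00627 = $4,005.7149
Levies subtotal = $8,866.1692
Total = $8,866.1692 + $737 = $9,603.1692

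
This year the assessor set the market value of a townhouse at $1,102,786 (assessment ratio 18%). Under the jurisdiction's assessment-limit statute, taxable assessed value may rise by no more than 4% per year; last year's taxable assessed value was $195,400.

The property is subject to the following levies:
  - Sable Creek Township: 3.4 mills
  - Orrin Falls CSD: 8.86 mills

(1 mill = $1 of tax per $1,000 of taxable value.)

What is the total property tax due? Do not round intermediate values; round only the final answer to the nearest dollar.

Uncapped assessed value = $1,102,786 × 0.18 = $198,501.48
Cap limit = $195,400 × 1.04 = $203,216
Taxable assessed value = min($198,501.48, $203,216) = $198,501.48 (cap does not bind)
Sable Creek Township: $198,501.48 × 0.0034 = $674.905032
Orrin Falls CSD: $198,501.48 × 0.00886 = $1,758.7231128
Total = $2,433.6281448

$2,434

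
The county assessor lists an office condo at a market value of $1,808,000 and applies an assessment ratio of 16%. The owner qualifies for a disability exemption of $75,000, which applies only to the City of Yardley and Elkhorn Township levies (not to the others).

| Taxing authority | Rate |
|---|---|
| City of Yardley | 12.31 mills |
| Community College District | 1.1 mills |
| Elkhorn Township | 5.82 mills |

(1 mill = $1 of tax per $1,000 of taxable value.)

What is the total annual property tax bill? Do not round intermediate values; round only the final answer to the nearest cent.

$4,203.10

Assessed value = $1,808,000 × 0.16 = $289,280
City of Yardley: ($289,280 − $75,000) × 0.01231 = $214,280 × 0.01231 = $2,637.7868
Community College District: $289,280 × 0.0011 = $318.208
Elkhorn Township: ($289,280 − $75,000) × 0.00582 = $214,280 × 0.00582 = $1,247.1096
Total = $4,203.1044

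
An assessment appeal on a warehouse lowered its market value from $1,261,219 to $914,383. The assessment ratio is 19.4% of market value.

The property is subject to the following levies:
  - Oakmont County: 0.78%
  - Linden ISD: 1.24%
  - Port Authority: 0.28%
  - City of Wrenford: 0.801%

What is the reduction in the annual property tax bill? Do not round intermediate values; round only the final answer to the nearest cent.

Old assessed value = $1,261,219 × 0.194 = $244,676.486
New assessed value = $914,383 × 0.194 = $177,390.302
Combined rate = 0.0078 + 0.0124 + 0.0028 + 0.00801 = 0.03101
Old tax = $244,676.486 × 0.03101 = $7,587.41783086
New tax = $177,390.302 × 0.03101 = $5,500.87326502
Reduction = $7,587.41783086 − $5,500.87326502 = $2,086.54456584

$2,086.54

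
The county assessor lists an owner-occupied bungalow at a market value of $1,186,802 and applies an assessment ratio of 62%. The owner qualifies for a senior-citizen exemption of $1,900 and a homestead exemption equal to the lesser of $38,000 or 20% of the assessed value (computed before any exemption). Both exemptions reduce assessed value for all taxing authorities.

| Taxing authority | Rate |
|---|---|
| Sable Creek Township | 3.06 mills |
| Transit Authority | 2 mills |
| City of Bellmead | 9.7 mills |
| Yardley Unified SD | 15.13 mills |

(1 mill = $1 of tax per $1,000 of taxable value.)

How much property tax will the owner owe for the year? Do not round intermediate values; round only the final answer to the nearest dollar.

$20,801

Assessed value = $1,186,802 × 0.62 = $735,817.24
Homestead exemption = min($38,000, 20% × $735,817.24) = min($38,000, $147,163.448) = $38,000 (dollar cap binds)
Taxable value = $735,817.24 − $1,900 − $38,000 = $695,917.24
Sable Creek Township: $695,917.24 × 0.00306 = $2,129.5067544
Transit Authority: $695,917.24 × 0.002 = $1,391.83448
City of Bellmead: $695,917.24 × 0.0097 = $6,750.397228
Yardley Unified SD: $695,917.24 × 0.01513 = $10,529.2278412
Total = $20,800.9663036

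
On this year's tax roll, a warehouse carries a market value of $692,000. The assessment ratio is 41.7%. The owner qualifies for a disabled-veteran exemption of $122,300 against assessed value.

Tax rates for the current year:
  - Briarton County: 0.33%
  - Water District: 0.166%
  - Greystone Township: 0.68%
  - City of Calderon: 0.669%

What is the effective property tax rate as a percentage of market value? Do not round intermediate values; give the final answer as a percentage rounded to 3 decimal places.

0.443%

Assessed value = $692,000 × 0.417 = $288,564
Taxable value = $288,564 − $122,300 = $166,264
Briarton County: $166,264 × 0.0033 = $548.6712
Water District: $166,264 × 0.00166 = $275.99824
Greystone Township: $166,264 × 0.0068 = $1,130.5952
City of Calderon: $166,264 × 0.00669 = $1,112.30616
Total tax = $3,067.5708
Effective rate = $3,067.5708 ÷ $692,000 = 0.443% of market value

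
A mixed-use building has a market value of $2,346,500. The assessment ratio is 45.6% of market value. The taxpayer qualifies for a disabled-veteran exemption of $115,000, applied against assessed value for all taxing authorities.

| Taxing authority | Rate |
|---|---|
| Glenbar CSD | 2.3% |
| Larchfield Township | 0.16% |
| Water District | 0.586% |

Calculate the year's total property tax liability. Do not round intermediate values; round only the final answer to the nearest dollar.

Assessed value = $2,346,500 × 0.456 = $1,070,004
Taxable value = $1,070,004 − $115,000 = $955,004
Glenbar CSD: $955,004 × 0.023 = $21,965.092
Larchfield Township: $955,004 × 0.0016 = $1,528.0064
Water District: $955,004 × 0.00586 = $5,596.32344
Total = $21,965.092 + $1,528.0064 + $5,596.32344 = $29,089.42184

$29,089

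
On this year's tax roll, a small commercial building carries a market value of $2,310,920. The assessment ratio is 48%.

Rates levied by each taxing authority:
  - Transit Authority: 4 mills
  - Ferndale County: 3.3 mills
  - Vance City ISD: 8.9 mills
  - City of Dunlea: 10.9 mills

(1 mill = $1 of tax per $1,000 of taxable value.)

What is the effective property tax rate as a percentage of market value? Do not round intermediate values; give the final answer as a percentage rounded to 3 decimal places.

Assessed value = $2,310,920 × 0.48 = $1,109,241.6
Transit Authority: $1,109,241.6 × 0.004 = $4,436.9664
Ferndale County: $1,109,241.6 × 0.0033 = $3,660.49728
Vance City ISD: $1,109,241.6 × 0.0089 = $9,872.25024
City of Dunlea: $1,109,241.6 × 0.0109 = $12,090.73344
Total tax = $30,060.44736
Effective rate = $30,060.44736 ÷ $2,310,920 = 1.301% of market value

1.301%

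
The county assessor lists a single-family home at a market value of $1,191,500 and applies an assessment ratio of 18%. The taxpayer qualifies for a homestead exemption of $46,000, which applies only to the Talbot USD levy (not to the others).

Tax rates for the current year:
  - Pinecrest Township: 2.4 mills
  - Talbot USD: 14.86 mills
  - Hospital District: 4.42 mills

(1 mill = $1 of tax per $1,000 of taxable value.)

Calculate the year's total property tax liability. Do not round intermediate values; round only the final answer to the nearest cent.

Assessed value = $1,191,500 × 0.18 = $214,470
Pinecrest Township: $214,470 × 0.0024 = $514.728
Talbot USD: ($214,470 − $46,000) × 0.01486 = $168,470 × 0.01486 = $2,503.4642
Hospital District: $214,470 × 0.00442 = $947.9574
Total = $3,966.1496

$3,966.15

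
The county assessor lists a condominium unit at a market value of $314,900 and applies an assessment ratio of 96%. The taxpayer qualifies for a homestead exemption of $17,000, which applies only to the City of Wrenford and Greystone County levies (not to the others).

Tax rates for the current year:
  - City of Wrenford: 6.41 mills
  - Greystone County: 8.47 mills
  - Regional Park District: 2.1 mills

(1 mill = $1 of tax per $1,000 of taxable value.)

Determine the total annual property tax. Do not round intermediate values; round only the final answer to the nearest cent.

Assessed value = $314,900 × 0.96 = $302,304
City of Wrenford: ($302,304 − $17,000) × 0.00641 = $285,304 × 0.00641 = $1,828.79864
Greystone County: ($302,304 − $17,000) × 0.00847 = $285,304 × 0.00847 = $2,416.52488
Regional Park District: $302,304 × 0.0021 = $634.8384
Total = $4,880.16192

$4,880.16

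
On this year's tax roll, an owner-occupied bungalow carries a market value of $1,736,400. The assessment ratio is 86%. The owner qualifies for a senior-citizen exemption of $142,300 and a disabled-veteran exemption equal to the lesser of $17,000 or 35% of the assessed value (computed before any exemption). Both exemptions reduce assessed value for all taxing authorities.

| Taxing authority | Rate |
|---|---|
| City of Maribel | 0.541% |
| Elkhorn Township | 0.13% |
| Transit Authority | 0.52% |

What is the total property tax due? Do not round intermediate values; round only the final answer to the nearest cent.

Assessed value = $1,736,400 × 0.86 = $1,493,304
Disabled-veteran exemption = min($17,000, 35% × $1,493,304) = min($17,000, $522,656.4) = $17,000 (dollar cap binds)
Taxable value = $1,493,304 − $142,300 − $17,000 = $1,334,004
City of Maribel: $1,334,004 × 0.00541 = $7,216.96164
Elkhorn Township: $1,334,004 × 0.0013 = $1,734.2052
Transit Authority: $1,334,004 × 0.0052 = $6,936.8208
Total = $15,887.98764

$15,887.99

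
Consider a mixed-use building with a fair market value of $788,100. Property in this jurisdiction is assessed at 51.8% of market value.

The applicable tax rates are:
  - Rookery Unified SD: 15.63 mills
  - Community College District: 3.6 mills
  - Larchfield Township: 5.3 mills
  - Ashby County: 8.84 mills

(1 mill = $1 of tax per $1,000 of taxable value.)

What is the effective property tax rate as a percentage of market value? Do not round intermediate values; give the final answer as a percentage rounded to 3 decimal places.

Assessed value = $788,100 × 0.518 = $408,235.8
Rookery Unified SD: $408,235.8 × 0.01563 = $6,380.725554
Community College District: $408,235.8 × 0.0036 = $1,469.64888
Larchfield Township: $408,235.8 × 0.0053 = $2,163.64974
Ashby County: $408,235.8 × 0.00884 = $3,608.804472
Total tax = $13,622.828646
Effective rate = $13,622.828646 ÷ $788,100 = 1.729% of market value

1.729%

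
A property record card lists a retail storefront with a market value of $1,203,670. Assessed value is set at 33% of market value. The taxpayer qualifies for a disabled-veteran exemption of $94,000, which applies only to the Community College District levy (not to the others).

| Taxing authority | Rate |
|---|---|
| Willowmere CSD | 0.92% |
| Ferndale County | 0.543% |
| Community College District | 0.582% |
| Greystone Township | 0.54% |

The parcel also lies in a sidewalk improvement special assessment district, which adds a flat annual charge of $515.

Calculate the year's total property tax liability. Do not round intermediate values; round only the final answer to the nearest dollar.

$10,236

Assessed value = $1,203,670 × 0.33 = $397,211.1
Willowmere CSD: $397,211.1 × 0.0092 = $3,654.34212
Ferndale County: $397,211.1 × 0.00543 = $2,156.856273
Community College District: ($397,211.1 − $94,000) × 0.00582 = $303,211.1 × 0.00582 = $1,764.688602
Greystone Township: $397,211.1 × 0.0054 = $2,144.93994
Levies subtotal = $9,720.826935
Total = $9,720.826935 + $515 = $10,235.826935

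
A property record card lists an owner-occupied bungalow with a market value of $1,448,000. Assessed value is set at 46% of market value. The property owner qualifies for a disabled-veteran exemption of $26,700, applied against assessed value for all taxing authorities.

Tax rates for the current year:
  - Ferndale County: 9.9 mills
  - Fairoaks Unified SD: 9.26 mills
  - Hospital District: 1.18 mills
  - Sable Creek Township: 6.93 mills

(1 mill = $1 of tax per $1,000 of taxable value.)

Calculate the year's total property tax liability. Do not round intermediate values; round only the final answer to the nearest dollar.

Assessed value = $1,448,000 × 0.46 = $666,080
Taxable value = $666,080 − $26,700 = $639,380
Ferndale County: $639,380 × 0.0099 = $6,329.862
Fairoaks Unified SD: $639,380 × 0.00926 = $5,920.6588
Hospital District: $639,380 × 0.00118 = $754.4684
Sable Creek Township: $639,380 × 0.00693 = $4,430.9034
Total = $6,329.862 + $5,920.6588 + $754.4684 + $4,430.9034 = $17,435.8926

$17,436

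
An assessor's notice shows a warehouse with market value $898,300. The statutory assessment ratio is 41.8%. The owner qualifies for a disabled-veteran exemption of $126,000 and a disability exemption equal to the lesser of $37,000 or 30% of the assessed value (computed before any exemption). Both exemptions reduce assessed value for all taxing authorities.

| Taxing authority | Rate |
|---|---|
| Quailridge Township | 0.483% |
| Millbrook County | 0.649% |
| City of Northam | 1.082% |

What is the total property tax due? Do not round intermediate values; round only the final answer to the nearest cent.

$4,704.52

Assessed value = $898,300 × 0.418 = $375,489.4
Disability exemption = min($37,000, 30% × $375,489.4) = min($37,000, $112,646.82) = $37,000 (dollar cap binds)
Taxable value = $375,489.4 − $126,000 − $37,000 = $212,489.4
Quailridge Township: $212,489.4 × 0.00483 = $1,026.323802
Millbrook County: $212,489.4 × 0.00649 = $1,379.056206
City of Northam: $212,489.4 × 0.01082 = $2,299.135308
Total = $4,704.515316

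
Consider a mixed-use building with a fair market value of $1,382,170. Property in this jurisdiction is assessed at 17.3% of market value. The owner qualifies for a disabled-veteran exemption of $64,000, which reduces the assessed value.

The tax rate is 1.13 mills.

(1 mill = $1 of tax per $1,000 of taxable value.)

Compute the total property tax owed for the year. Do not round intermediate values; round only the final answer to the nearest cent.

Assessed value = $1,382,170 × 0.173 = $239,115.41
Taxable value = $239,115.41 − $64,000 = $175,115.41
Tax = $175,115.41 × 0.00113 = $197.8804133

$197.88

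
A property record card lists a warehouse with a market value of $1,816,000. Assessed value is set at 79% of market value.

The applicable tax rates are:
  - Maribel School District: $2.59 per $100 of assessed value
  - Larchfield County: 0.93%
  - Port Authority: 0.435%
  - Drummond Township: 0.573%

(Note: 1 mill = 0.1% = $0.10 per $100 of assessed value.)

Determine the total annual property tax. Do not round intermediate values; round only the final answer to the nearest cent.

Assessed value = $1,816,000 × 0.79 = $1,434,640
Maribel School District: $1,434,640 × 0.0259 = $37,157.176
Larchfield County: $1,434,640 × 0.0093 = $13,342.152
Port Authority: $1,434,640 × 0.00435 = $6,240.684
Drummond Township: $1,434,640 × 0.00573 = $8,220.4872
Total = $64,960.4992

$64,960.50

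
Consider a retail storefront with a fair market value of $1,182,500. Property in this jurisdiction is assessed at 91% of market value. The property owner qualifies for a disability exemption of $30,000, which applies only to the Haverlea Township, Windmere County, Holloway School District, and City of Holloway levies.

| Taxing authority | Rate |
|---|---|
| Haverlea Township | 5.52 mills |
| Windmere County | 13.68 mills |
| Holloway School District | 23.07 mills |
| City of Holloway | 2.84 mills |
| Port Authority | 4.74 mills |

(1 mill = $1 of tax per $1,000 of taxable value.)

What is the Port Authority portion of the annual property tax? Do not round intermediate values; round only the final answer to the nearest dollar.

Assessed value = $1,182,500 × 0.91 = $1,076,075
Port Authority taxable value = $1,076,075 (exemption does not apply)
Port Authority levy = $1,076,075 × 0.00474 = $5,100.5955

$5,101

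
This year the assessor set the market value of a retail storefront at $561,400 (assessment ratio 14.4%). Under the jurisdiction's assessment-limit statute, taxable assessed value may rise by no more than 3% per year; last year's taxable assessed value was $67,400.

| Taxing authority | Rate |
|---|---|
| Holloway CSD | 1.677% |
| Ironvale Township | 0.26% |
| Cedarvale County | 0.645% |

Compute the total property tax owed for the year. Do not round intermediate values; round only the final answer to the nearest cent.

$1,792.48

Uncapped assessed value = $561,400 × 0.144 = $80,841.6
Cap limit = $67,400 × 1.03 = $69,422
Taxable assessed value = min($80,841.6, $69,422) = $69,422 (cap binds)
Holloway CSD: $69,422 × 0.01677 = $1,164.20694
Ironvale Township: $69,422 × 0.0026 = $180.4972
Cedarvale County: $69,422 × 0.00645 = $447.7719
Total = $1,792.47604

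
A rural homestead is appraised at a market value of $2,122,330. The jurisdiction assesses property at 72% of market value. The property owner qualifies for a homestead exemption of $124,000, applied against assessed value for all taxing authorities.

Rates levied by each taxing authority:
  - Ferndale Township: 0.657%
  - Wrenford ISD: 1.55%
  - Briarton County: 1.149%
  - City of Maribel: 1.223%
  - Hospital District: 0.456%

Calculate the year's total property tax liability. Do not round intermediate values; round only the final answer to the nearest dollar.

Assessed value = $2,122,330 × 0.72 = $1,528,077.6
Taxable value = $1,528,077.6 − $124,000 = $1,404,077.6
Ferndale Township: $1,404,077.6 × 0.00657 = $9,224.789832
Wrenford ISD: $1,404,077.6 × 0.0155 = $21,763.2028
Briarton County: $1,404,077.6 × 0.01149 = $16,132.851624
City of Maribel: $1,404,077.6 × 0.01223 = $17,171.869048
Hospital District: $1,404,077.6 × 0.00456 = $6,402.593856
Total = $9,224.789832 + $21,763.2028 + $16,132.851624 + $17,171.869048 + $6,402.593856 = $70,695.30716

$70,695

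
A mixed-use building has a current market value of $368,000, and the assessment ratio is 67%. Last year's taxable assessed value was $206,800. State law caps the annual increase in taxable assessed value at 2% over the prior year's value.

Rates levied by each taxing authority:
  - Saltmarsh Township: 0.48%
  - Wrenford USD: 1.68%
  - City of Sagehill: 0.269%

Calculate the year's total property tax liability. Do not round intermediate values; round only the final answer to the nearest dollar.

$5,124

Uncapped assessed value = $368,000 × 0.67 = $246,560
Cap limit = $206,800 × 1.02 = $210,936
Taxable assessed value = min($246,560, $210,936) = $210,936 (cap binds)
Saltmarsh Township: $210,936 × 0.0048 = $1,012.4928
Wrenford USD: $210,936 × 0.0168 = $3,543.7248
City of Sagehill: $210,936 × 0.00269 = $567.41784
Total = $5,123.63544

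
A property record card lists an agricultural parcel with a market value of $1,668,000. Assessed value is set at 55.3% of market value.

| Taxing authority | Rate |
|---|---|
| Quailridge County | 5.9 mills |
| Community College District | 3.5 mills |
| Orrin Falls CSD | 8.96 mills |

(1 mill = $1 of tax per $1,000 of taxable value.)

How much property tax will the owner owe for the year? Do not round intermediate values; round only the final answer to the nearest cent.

Assessed value = $1,668,000 × 0.553 = $922,404
Quailridge County: $922,404 × 0.0059 = $5,442.1836
Community College District: $922,404 × 0.0035 = $3,228.414
Orrin Falls CSD: $922,404 × 0.00896 = $8,264.73984
Total = $5,442.1836 + $3,228.414 + $8,264.73984 = $16,935.33744

$16,935.34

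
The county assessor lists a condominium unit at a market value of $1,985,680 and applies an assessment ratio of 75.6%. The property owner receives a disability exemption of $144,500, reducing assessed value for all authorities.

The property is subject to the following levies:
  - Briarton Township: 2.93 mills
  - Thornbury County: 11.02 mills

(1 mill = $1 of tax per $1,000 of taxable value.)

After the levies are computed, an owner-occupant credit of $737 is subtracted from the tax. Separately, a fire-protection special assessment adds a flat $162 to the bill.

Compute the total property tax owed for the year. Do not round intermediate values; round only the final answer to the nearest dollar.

$18,351

Assessed value = $1,985,680 × 0.756 = $1,501,174.08
Taxable value = $1,501,174.08 − $144,500 = $1,356,674.08
Briarton Township: $1,356,674.08 × 0.00293 = $3,975.0550544
Thornbury County: $1,356,674.08 × 0.01102 = $14,950.5483616
Levies subtotal = $18,925.603416
After credit = $18,925.603416 − $737 = $18,188.603416
Total = $18,188.603416 + $162 = $18,350.603416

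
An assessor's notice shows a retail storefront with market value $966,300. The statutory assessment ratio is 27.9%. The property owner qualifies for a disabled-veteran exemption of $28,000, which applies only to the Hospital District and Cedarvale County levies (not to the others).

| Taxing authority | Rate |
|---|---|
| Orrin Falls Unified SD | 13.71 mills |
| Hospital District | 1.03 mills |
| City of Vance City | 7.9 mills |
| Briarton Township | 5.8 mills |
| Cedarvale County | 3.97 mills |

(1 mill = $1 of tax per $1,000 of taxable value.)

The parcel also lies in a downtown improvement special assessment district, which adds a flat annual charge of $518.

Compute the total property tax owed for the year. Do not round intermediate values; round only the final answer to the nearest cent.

$9,115.66

Assessed value = $966,300 × 0.279 = $269,597.7
Orrin Falls Unified SD: $269,597.7 × 0.01371 = $3,696.184467
Hospital District: ($269,597.7 − $28,000) × 0.00103 = $241,597.7 × 0.00103 = $248.845631
City of Vance City: $269,597.7 × 0.0079 = $2,129.82183
Briarton Township: $269,597.7 × 0.0058 = $1,563.66666
Cedarvale County: ($269,597.7 − $28,000) × 0.00397 = $241,597.7 × 0.00397 = $959.142869
Levies subtotal = $8,597.661457
Total = $8,597.661457 + $518 = $9,115.661457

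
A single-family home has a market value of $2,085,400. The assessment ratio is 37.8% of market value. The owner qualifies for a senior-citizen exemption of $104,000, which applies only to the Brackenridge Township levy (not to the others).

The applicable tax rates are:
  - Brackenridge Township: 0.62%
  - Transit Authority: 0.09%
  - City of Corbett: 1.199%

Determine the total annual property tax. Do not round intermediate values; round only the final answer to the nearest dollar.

$14,403

Assessed value = $2,085,400 × 0.378 = $788,281.2
Brackenridge Township: ($788,281.2 − $104,000) × 0.0062 = $684,281.2 × 0.0062 = $4,242.54344
Transit Authority: $788,281.2 × 0.0009 = $709.45308
City of Corbett: $788,281.2 × 0.01199 = $9,451.491588
Total = $14,403.488108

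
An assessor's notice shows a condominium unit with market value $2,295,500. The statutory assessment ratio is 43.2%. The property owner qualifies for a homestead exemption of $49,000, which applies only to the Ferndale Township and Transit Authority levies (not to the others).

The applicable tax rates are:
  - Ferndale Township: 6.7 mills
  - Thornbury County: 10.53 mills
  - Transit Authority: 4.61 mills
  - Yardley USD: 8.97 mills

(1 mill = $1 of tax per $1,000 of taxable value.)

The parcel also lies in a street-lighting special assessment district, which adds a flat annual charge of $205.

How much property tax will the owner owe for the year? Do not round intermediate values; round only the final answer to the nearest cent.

$30,203.73

Assessed value = $2,295,500 × 0.432 = $991,656
Ferndale Township: ($991,656 − $49,000) × 0.0067 = $942,656 × 0.0067 = $6,315.7952
Thornbury County: $991,656 × 0.01053 = $10,442.13768
Transit Authority: ($991,656 − $49,000) × 0.00461 = $942,656 × 0.00461 = $4,345.64416
Yardley USD: $991,656 × 0.00897 = $8,895.15432
Levies subtotal = $29,998.73136
Total = $29,998.73136 + $205 = $30,203.73136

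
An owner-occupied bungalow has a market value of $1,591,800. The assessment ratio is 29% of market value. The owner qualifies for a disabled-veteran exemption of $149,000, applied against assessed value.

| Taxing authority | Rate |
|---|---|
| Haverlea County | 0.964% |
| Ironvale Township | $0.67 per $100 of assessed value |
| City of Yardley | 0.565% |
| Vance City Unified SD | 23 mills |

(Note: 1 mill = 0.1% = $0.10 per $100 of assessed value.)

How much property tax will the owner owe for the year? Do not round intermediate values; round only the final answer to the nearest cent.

Assessed value = $1,591,800 × 0.29 = $461,622
Taxable value = $461,622 − $149,000 = $312,622
Haverlea County: $312,622 × 0.00964 = $3,013.67608
Ironvale Township: $312,622 × 0.0067 = $2,094.5674
City of Yardley: $312,622 × 0.00565 = $1,766.3143
Vance City Unified SD: $312,622 × 0.023 = $7,190.306
Total = $14,064.86378

$14,064.86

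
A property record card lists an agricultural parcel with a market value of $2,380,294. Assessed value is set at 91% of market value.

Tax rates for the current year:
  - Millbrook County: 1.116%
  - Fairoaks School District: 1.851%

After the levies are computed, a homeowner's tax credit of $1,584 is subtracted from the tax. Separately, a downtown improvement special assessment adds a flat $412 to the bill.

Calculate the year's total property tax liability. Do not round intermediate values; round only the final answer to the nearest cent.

$63,095.22

Assessed value = $2,380,294 × 0.91 = $2,166,067.54
Millbrook County: $2,166,067.54 × 0.01116 = $24,173.3137464
Fairoaks School District: $2,166,067.54 × 0.01851 = $40,093.9101654
Levies subtotal = $64,267.2239118
After credit = $64,267.2239118 − $1,584 = $62,683.2239118
Total = $62,683.2239118 + $412 = $63,095.2239118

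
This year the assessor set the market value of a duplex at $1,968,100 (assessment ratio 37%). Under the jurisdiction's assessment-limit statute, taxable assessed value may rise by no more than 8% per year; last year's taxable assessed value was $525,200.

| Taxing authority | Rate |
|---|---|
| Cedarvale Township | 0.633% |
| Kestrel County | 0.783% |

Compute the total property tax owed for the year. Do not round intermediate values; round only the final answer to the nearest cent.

Uncapped assessed value = $1,968,100 × 0.37 = $728,197
Cap limit = $525,200 × 1.08 = $567,216
Taxable assessed value = min($728,197, $567,216) = $567,216 (cap binds)
Cedarvale Township: $567,216 × 0.00633 = $3,590.47728
Kestrel County: $567,216 × 0.00783 = $4,441.30128
Total = $8,031.77856

$8,031.78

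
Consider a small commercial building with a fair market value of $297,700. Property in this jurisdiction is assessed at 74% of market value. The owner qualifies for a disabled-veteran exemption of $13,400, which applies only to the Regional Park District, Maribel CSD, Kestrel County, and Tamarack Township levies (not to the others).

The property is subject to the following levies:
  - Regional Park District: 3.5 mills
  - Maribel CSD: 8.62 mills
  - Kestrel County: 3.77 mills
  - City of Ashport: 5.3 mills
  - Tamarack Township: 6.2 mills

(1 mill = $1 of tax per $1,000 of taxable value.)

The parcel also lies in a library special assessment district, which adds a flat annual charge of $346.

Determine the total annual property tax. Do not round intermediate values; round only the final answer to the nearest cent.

Assessed value = $297,700 × 0.74 = $220,298
Regional Park District: ($220,298 − $13,400) × 0.0035 = $206,898 × 0.0035 = $724.143
Maribel CSD: ($220,298 − $13,400) × 0.00862 = $206,898 × 0.00862 = $1,783.46076
Kestrel County: ($220,298 − $13,400) × 0.00377 = $206,898 × 0.00377 = $780.00546
City of Ashport: $220,298 × 0.0053 = $1,167.5794
Tamarack Township: ($220,298 − $13,400) × 0.0062 = $206,898 × 0.0062 = $1,282.7676
Levies subtotal = $5,737.95622
Total = $5,737.95622 + $346 = $6,083.95622

$6,083.96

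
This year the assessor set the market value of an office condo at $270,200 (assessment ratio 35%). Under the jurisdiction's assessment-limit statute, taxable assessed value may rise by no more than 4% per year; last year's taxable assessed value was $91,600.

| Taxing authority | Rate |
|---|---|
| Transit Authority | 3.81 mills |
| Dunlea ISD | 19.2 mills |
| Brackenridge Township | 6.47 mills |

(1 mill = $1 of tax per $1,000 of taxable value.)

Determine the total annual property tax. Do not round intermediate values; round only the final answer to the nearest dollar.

Uncapped assessed value = $270,200 × 0.35 = $94,570
Cap limit = $91,600 × 1.04 = $95,264
Taxable assessed value = min($94,570, $95,264) = $94,570 (cap does not bind)
Transit Authority: $94,570 × 0.00381 = $360.3117
Dunlea ISD: $94,570 × 0.0192 = $1,815.744
Brackenridge Township: $94,570 × 0.00647 = $611.8679
Total = $2,787.9236

$2,788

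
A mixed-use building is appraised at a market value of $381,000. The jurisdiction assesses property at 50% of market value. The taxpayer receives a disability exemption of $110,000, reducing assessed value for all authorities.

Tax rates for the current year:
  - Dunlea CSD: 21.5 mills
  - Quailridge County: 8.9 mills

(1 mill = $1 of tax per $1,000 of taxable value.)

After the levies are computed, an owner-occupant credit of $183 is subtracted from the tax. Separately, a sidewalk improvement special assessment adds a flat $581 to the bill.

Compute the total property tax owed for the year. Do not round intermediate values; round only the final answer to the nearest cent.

Assessed value = $381,000 × 0.5 = $190,500
Taxable value = $190,500 − $110,000 = $80,500
Dunlea CSD: $80,500 × 0.0215 = $1,730.75
Quailridge County: $80,500 × 0.0089 = $716.45
Levies subtotal = $2,447.2
After credit = $2,447.2 − $183 = $2,264.2
Total = $2,264.2 + $581 = $2,845.2

$2,845.20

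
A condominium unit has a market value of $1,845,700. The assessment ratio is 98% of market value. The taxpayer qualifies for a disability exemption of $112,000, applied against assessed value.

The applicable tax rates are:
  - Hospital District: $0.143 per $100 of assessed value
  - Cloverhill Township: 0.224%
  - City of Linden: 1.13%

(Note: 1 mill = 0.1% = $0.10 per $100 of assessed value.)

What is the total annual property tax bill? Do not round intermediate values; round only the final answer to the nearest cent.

Assessed value = $1,845,700 × 0.98 = $1,808,786
Taxable value = $1,808,786 − $112,000 = $1,696,786
Hospital District: $1,696,786 × 0.00143 = $2,426.40398
Cloverhill Township: $1,696,786 × 0.00224 = $3,800.80064
City of Linden: $1,696,786 × 0.0113 = $19,173.6818
Total = $25,400.88642

$25,400.89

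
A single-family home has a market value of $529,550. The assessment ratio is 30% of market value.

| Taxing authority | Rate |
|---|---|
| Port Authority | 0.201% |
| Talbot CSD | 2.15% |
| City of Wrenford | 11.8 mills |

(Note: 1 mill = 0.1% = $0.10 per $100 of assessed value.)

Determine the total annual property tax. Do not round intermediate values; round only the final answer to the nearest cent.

Assessed value = $529,550 × 0.3 = $158,865
Port Authority: $158,865 × 0.00201 = $319.31865
Talbot CSD: $158,865 × 0.0215 = $3,415.5975
City of Wrenford: $158,865 × 0.0118 = $1,874.607
Total = $5,609.52315

$5,609.52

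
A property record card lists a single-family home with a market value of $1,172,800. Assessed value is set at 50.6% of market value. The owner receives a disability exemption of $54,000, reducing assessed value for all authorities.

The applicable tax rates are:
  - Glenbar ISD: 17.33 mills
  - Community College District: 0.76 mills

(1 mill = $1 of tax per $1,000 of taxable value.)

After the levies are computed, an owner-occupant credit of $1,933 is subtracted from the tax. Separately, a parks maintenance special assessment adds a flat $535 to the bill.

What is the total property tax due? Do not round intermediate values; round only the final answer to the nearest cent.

$8,360.41

Assessed value = $1,172,800 × 0.506 = $593,436.8
Taxable value = $593,436.8 − $54,000 = $539,436.8
Glenbar ISD: $539,436.8 × 0.01733 = $9,348.439744
Community College District: $539,436.8 × 0.00076 = $409.971968
Levies subtotal = $9,758.411712
After credit = $9,758.411712 − $1,933 = $7,825.411712
Total = $7,825.411712 + $535 = $8,360.411712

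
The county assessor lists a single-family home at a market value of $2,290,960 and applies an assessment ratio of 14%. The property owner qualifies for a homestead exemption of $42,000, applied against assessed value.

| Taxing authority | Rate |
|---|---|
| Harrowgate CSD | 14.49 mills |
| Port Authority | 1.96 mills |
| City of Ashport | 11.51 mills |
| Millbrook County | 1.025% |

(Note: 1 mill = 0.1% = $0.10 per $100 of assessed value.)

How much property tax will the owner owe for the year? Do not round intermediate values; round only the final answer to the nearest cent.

$10,650.44

Assessed value = $2,290,960 × 0.14 = $320,734.4
Taxable value = $320,734.4 − $42,000 = $278,734.4
Harrowgate CSD: $278,734.4 × 0.01449 = $4,038.861456
Port Authority: $278,734.4 × 0.00196 = $546.319424
City of Ashport: $278,734.4 × 0.01151 = $3,208.232944
Millbrook County: $278,734.4 × 0.01025 = $2,857.0276
Total = $10,650.441424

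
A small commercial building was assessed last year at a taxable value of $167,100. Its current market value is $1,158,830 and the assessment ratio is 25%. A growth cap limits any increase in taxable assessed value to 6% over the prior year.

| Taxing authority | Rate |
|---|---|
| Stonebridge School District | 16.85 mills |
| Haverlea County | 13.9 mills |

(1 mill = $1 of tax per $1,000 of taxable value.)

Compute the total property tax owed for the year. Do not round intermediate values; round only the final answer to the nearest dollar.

$5,447

Uncapped assessed value = $1,158,830 × 0.25 = $289,707.5
Cap limit = $167,100 × 1.06 = $177,126
Taxable assessed value = min($289,707.5, $177,126) = $177,126 (cap binds)
Stonebridge School District: $177,126 × 0.01685 = $2,984.5731
Haverlea County: $177,126 × 0.0139 = $2,462.0514
Total = $5,446.6245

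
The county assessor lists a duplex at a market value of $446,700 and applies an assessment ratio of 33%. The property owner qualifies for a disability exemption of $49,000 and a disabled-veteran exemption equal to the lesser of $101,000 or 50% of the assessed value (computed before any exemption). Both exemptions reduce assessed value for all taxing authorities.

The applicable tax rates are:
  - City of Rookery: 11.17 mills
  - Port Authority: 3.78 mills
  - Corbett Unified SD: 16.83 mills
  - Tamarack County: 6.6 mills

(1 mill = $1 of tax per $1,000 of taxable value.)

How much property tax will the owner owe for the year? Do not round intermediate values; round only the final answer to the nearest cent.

Assessed value = $446,700 × 0.33 = $147,411
Disabled-veteran exemption = min($101,000, 50% × $147,411) = min($101,000, $73,705.5) = $73,705.5 (percentage binds)
Taxable value = $147,411 − $49,000 − $73,705.5 = $24,705.5
City of Rookery: $24,705.5 × 0.01117 = $275.960435
Port Authority: $24,705.5 × 0.00378 = $93.38679
Corbett Unified SD: $24,705.5 × 0.01683 = $415.793565
Tamarack County: $24,705.5 × 0.0066 = $163.0563
Total = $948.19709

$948.20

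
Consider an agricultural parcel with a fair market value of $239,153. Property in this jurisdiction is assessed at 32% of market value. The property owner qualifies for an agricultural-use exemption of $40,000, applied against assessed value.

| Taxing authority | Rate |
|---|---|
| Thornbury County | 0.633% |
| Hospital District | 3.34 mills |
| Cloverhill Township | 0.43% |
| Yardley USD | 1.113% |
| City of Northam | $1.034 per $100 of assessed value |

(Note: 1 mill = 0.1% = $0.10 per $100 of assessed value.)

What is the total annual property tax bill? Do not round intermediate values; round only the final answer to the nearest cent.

$1,294.59

Assessed value = $239,153 × 0.32 = $76,528.96
Taxable value = $76,528.96 − $40,000 = $36,528.96
Thornbury County: $36,528.96 × 0.00633 = $231.2283168
Hospital District: $36,528.96 × 0.00334 = $122.0067264
Cloverhill Township: $36,528.96 × 0.0043 = $157.074528
Yardley USD: $36,528.96 × 0.01113 = $406.5673248
City of Northam: $36,528.96 × 0.01034 = $377.7094464
Total = $1,294.5863424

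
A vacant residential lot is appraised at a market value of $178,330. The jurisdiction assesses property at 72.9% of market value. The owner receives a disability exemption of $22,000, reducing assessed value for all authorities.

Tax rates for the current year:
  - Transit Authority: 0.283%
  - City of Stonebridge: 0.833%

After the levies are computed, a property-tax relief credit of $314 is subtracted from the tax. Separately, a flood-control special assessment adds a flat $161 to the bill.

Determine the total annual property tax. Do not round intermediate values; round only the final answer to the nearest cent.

$1,052.31

Assessed value = $178,330 × 0.729 = $130,002.57
Taxable value = $130,002.57 − $22,000 = $108,002.57
Transit Authority: $108,002.57 × 0.00283 = $305.6472731
City of Stonebridge: $108,002.57 × 0.00833 = $899.6614081
Levies subtotal = $1,205.3086812
After credit = $1,205.3086812 − $314 = $891.3086812
Total = $891.3086812 + $161 = $1,052.3086812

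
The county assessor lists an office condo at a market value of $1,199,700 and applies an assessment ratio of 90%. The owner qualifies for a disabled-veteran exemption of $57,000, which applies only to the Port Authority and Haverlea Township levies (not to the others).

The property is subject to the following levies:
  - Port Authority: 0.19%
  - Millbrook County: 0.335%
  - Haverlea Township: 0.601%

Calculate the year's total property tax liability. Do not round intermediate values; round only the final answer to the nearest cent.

$11,706.89

Assessed value = $1,199,700 × 0.9 = $1,079,730
Port Authority: ($1,079,730 − $57,000) × 0.0019 = $1,022,730 × 0.0019 = $1,943.187
Millbrook County: $1,079,730 × 0.00335 = $3,617.0955
Haverlea Township: ($1,079,730 − $57,000) × 0.00601 = $1,022,730 × 0.00601 = $6,146.6073
Total = $11,706.8898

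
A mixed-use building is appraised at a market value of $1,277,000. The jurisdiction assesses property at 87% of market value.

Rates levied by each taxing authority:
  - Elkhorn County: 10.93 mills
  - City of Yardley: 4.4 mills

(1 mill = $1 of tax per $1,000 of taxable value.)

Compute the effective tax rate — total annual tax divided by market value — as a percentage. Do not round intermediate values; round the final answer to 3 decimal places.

1.334%

Assessed value = $1,277,000 × 0.87 = $1,110,990
Elkhorn County: $1,110,990 × 0.01093 = $12,143.1207
City of Yardley: $1,110,990 × 0.0044 = $4,888.356
Total tax = $17,031.4767
Effective rate = $17,031.4767 ÷ $1,277,000 = 1.334% of market value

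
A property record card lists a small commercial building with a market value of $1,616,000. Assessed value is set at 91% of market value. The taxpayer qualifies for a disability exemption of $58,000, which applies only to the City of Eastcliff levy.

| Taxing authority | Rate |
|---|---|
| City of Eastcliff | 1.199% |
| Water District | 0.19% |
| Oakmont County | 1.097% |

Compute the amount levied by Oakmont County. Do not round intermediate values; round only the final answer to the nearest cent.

Assessed value = $1,616,000 × 0.91 = $1,470,560
Oakmont County taxable value = $1,470,560 (exemption does not apply)
Oakmont County levy = $1,470,560 × 0.01097 = $16,132.0432

$16,132.04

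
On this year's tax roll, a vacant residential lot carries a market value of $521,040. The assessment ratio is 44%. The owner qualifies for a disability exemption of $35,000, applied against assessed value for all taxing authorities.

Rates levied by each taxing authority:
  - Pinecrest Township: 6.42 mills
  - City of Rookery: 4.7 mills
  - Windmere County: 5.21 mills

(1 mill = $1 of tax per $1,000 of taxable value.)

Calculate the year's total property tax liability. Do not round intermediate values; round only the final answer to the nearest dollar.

Assessed value = $521,040 × 0.44 = $229,257.6
Taxable value = $229,257.6 − $35,000 = $194,257.6
Pinecrest Township: $194,257.6 × 0.00642 = $1,247.133792
City of Rookery: $194,257.6 × 0.0047 = $913.01072
Windmere County: $194,257.6 × 0.00521 = $1,012.082096
Total = $1,247.133792 + $913.01072 + $1,012.082096 = $3,172.226608

$3,172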